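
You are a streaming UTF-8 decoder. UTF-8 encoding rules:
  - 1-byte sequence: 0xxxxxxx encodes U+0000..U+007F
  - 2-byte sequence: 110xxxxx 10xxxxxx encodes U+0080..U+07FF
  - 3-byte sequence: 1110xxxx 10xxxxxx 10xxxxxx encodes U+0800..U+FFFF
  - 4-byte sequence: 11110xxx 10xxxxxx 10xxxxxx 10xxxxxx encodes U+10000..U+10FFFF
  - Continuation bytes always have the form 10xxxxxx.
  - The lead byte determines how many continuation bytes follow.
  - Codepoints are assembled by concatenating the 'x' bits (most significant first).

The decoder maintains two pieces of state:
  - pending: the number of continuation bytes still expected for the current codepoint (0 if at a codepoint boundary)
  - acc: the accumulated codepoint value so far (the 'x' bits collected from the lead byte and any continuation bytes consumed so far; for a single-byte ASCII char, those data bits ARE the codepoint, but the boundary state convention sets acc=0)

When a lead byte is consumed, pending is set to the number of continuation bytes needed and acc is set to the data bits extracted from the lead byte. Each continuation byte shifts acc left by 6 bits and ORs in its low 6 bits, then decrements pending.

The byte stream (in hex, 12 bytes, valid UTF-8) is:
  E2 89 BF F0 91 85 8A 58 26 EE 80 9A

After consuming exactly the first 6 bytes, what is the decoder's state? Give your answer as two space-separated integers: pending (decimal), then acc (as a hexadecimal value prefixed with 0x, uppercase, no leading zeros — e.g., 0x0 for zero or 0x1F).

Answer: 1 0x445

Derivation:
Byte[0]=E2: 3-byte lead. pending=2, acc=0x2
Byte[1]=89: continuation. acc=(acc<<6)|0x09=0x89, pending=1
Byte[2]=BF: continuation. acc=(acc<<6)|0x3F=0x227F, pending=0
Byte[3]=F0: 4-byte lead. pending=3, acc=0x0
Byte[4]=91: continuation. acc=(acc<<6)|0x11=0x11, pending=2
Byte[5]=85: continuation. acc=(acc<<6)|0x05=0x445, pending=1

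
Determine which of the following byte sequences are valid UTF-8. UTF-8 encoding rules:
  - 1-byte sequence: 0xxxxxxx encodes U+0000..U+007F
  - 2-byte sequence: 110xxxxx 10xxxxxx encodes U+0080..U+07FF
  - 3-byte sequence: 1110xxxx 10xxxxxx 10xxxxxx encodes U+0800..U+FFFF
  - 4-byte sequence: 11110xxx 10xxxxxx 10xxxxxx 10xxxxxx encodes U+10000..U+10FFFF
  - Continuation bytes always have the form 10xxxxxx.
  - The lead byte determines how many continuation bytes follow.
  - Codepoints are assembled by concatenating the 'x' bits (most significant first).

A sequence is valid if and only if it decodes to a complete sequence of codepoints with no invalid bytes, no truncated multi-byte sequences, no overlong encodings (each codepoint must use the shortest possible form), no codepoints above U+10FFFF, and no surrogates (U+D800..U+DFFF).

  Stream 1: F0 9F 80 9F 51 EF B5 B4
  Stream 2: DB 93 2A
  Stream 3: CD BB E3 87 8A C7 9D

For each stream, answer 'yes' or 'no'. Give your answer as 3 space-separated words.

Answer: yes yes yes

Derivation:
Stream 1: decodes cleanly. VALID
Stream 2: decodes cleanly. VALID
Stream 3: decodes cleanly. VALID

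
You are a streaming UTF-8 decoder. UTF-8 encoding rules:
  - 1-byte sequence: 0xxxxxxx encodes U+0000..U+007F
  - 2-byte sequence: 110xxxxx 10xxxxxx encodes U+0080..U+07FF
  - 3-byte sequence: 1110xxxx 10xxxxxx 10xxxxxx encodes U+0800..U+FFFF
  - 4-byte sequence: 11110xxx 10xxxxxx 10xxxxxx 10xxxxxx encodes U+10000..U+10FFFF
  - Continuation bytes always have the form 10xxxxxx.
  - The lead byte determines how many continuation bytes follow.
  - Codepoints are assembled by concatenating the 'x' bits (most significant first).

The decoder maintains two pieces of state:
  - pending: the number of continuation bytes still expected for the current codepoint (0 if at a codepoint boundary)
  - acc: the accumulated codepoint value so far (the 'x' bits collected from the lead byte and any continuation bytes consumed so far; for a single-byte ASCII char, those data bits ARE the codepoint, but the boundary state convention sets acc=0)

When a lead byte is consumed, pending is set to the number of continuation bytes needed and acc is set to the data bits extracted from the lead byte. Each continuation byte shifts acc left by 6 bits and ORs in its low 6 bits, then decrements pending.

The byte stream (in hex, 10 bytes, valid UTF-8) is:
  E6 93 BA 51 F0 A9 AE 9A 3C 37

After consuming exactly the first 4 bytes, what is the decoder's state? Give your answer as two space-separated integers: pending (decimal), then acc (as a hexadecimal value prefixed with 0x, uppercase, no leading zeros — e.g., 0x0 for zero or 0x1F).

Answer: 0 0x0

Derivation:
Byte[0]=E6: 3-byte lead. pending=2, acc=0x6
Byte[1]=93: continuation. acc=(acc<<6)|0x13=0x193, pending=1
Byte[2]=BA: continuation. acc=(acc<<6)|0x3A=0x64FA, pending=0
Byte[3]=51: 1-byte. pending=0, acc=0x0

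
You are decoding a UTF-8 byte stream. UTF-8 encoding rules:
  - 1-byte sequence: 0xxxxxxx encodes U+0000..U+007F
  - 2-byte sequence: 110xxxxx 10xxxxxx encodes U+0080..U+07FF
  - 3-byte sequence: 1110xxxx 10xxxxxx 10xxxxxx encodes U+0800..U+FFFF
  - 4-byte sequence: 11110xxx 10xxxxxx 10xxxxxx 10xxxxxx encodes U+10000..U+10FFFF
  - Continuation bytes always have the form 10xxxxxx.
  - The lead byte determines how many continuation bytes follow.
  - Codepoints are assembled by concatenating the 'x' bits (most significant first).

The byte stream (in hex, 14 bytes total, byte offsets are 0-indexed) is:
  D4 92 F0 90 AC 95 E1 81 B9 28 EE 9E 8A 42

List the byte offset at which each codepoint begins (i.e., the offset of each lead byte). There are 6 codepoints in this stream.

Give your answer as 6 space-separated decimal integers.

Answer: 0 2 6 9 10 13

Derivation:
Byte[0]=D4: 2-byte lead, need 1 cont bytes. acc=0x14
Byte[1]=92: continuation. acc=(acc<<6)|0x12=0x512
Completed: cp=U+0512 (starts at byte 0)
Byte[2]=F0: 4-byte lead, need 3 cont bytes. acc=0x0
Byte[3]=90: continuation. acc=(acc<<6)|0x10=0x10
Byte[4]=AC: continuation. acc=(acc<<6)|0x2C=0x42C
Byte[5]=95: continuation. acc=(acc<<6)|0x15=0x10B15
Completed: cp=U+10B15 (starts at byte 2)
Byte[6]=E1: 3-byte lead, need 2 cont bytes. acc=0x1
Byte[7]=81: continuation. acc=(acc<<6)|0x01=0x41
Byte[8]=B9: continuation. acc=(acc<<6)|0x39=0x1079
Completed: cp=U+1079 (starts at byte 6)
Byte[9]=28: 1-byte ASCII. cp=U+0028
Byte[10]=EE: 3-byte lead, need 2 cont bytes. acc=0xE
Byte[11]=9E: continuation. acc=(acc<<6)|0x1E=0x39E
Byte[12]=8A: continuation. acc=(acc<<6)|0x0A=0xE78A
Completed: cp=U+E78A (starts at byte 10)
Byte[13]=42: 1-byte ASCII. cp=U+0042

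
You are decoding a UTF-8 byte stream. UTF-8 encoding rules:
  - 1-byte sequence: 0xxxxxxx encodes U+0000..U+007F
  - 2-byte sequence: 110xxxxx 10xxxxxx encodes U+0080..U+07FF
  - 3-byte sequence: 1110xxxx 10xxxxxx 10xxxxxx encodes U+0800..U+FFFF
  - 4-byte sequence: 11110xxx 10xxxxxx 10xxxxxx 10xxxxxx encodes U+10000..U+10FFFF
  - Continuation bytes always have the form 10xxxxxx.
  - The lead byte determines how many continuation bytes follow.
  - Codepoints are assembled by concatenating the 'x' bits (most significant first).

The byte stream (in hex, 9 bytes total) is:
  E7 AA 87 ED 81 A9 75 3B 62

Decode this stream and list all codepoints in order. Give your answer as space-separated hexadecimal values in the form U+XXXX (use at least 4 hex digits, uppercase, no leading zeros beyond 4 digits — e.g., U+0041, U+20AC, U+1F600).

Answer: U+7A87 U+D069 U+0075 U+003B U+0062

Derivation:
Byte[0]=E7: 3-byte lead, need 2 cont bytes. acc=0x7
Byte[1]=AA: continuation. acc=(acc<<6)|0x2A=0x1EA
Byte[2]=87: continuation. acc=(acc<<6)|0x07=0x7A87
Completed: cp=U+7A87 (starts at byte 0)
Byte[3]=ED: 3-byte lead, need 2 cont bytes. acc=0xD
Byte[4]=81: continuation. acc=(acc<<6)|0x01=0x341
Byte[5]=A9: continuation. acc=(acc<<6)|0x29=0xD069
Completed: cp=U+D069 (starts at byte 3)
Byte[6]=75: 1-byte ASCII. cp=U+0075
Byte[7]=3B: 1-byte ASCII. cp=U+003B
Byte[8]=62: 1-byte ASCII. cp=U+0062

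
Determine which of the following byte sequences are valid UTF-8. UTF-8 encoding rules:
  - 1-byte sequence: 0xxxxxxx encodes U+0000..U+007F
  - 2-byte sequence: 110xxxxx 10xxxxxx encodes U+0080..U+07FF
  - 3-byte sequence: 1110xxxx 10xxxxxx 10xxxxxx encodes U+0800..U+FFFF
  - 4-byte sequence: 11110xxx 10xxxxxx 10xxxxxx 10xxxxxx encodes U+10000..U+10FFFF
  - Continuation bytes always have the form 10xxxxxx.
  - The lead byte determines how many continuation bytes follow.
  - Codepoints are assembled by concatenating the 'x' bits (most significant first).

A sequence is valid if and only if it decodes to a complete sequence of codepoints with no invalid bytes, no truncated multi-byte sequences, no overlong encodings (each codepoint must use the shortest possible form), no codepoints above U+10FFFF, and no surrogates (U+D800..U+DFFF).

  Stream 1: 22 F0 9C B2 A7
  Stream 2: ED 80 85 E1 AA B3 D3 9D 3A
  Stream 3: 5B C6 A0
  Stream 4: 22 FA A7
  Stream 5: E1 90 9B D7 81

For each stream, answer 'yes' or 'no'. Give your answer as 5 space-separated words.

Stream 1: decodes cleanly. VALID
Stream 2: decodes cleanly. VALID
Stream 3: decodes cleanly. VALID
Stream 4: error at byte offset 1. INVALID
Stream 5: decodes cleanly. VALID

Answer: yes yes yes no yes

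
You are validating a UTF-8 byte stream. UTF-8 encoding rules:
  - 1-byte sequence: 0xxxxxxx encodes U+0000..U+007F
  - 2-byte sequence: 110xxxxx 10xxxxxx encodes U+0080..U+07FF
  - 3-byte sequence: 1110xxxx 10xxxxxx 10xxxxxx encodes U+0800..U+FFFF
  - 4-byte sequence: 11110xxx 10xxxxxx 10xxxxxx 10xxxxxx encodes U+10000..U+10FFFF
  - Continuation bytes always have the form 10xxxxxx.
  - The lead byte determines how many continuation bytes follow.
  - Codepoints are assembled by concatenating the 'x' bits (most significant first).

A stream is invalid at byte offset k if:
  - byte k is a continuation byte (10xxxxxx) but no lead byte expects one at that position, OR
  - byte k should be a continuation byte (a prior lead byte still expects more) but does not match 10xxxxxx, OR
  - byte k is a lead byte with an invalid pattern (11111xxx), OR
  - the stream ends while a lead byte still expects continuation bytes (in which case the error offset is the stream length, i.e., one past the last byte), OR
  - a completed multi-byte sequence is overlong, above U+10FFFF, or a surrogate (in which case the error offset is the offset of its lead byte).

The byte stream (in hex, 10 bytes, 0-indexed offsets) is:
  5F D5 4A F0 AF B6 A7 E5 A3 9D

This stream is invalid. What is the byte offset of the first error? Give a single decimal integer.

Answer: 2

Derivation:
Byte[0]=5F: 1-byte ASCII. cp=U+005F
Byte[1]=D5: 2-byte lead, need 1 cont bytes. acc=0x15
Byte[2]=4A: expected 10xxxxxx continuation. INVALID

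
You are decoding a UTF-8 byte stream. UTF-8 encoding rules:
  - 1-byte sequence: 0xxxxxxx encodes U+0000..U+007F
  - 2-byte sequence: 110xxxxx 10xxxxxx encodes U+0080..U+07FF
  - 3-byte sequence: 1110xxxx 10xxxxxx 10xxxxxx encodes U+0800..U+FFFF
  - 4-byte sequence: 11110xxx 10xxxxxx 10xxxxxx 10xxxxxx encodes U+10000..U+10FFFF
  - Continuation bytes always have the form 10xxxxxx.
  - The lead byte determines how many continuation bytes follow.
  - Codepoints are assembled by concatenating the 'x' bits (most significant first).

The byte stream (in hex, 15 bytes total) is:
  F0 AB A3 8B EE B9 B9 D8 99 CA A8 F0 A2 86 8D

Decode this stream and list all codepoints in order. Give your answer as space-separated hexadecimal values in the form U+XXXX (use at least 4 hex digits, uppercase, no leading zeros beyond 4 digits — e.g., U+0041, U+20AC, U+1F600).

Answer: U+2B8CB U+EE79 U+0619 U+02A8 U+2218D

Derivation:
Byte[0]=F0: 4-byte lead, need 3 cont bytes. acc=0x0
Byte[1]=AB: continuation. acc=(acc<<6)|0x2B=0x2B
Byte[2]=A3: continuation. acc=(acc<<6)|0x23=0xAE3
Byte[3]=8B: continuation. acc=(acc<<6)|0x0B=0x2B8CB
Completed: cp=U+2B8CB (starts at byte 0)
Byte[4]=EE: 3-byte lead, need 2 cont bytes. acc=0xE
Byte[5]=B9: continuation. acc=(acc<<6)|0x39=0x3B9
Byte[6]=B9: continuation. acc=(acc<<6)|0x39=0xEE79
Completed: cp=U+EE79 (starts at byte 4)
Byte[7]=D8: 2-byte lead, need 1 cont bytes. acc=0x18
Byte[8]=99: continuation. acc=(acc<<6)|0x19=0x619
Completed: cp=U+0619 (starts at byte 7)
Byte[9]=CA: 2-byte lead, need 1 cont bytes. acc=0xA
Byte[10]=A8: continuation. acc=(acc<<6)|0x28=0x2A8
Completed: cp=U+02A8 (starts at byte 9)
Byte[11]=F0: 4-byte lead, need 3 cont bytes. acc=0x0
Byte[12]=A2: continuation. acc=(acc<<6)|0x22=0x22
Byte[13]=86: continuation. acc=(acc<<6)|0x06=0x886
Byte[14]=8D: continuation. acc=(acc<<6)|0x0D=0x2218D
Completed: cp=U+2218D (starts at byte 11)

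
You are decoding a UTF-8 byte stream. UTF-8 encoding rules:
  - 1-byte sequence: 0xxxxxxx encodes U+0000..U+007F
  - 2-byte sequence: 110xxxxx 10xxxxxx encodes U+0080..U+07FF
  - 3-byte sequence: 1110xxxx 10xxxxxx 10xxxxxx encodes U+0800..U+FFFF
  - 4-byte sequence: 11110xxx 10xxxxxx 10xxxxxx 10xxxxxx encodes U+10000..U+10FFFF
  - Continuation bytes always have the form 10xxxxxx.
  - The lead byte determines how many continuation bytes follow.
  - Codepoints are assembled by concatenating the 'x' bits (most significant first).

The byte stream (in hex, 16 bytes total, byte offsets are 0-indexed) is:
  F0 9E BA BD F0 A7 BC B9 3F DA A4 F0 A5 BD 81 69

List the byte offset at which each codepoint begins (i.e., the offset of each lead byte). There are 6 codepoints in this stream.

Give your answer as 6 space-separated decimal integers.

Byte[0]=F0: 4-byte lead, need 3 cont bytes. acc=0x0
Byte[1]=9E: continuation. acc=(acc<<6)|0x1E=0x1E
Byte[2]=BA: continuation. acc=(acc<<6)|0x3A=0x7BA
Byte[3]=BD: continuation. acc=(acc<<6)|0x3D=0x1EEBD
Completed: cp=U+1EEBD (starts at byte 0)
Byte[4]=F0: 4-byte lead, need 3 cont bytes. acc=0x0
Byte[5]=A7: continuation. acc=(acc<<6)|0x27=0x27
Byte[6]=BC: continuation. acc=(acc<<6)|0x3C=0x9FC
Byte[7]=B9: continuation. acc=(acc<<6)|0x39=0x27F39
Completed: cp=U+27F39 (starts at byte 4)
Byte[8]=3F: 1-byte ASCII. cp=U+003F
Byte[9]=DA: 2-byte lead, need 1 cont bytes. acc=0x1A
Byte[10]=A4: continuation. acc=(acc<<6)|0x24=0x6A4
Completed: cp=U+06A4 (starts at byte 9)
Byte[11]=F0: 4-byte lead, need 3 cont bytes. acc=0x0
Byte[12]=A5: continuation. acc=(acc<<6)|0x25=0x25
Byte[13]=BD: continuation. acc=(acc<<6)|0x3D=0x97D
Byte[14]=81: continuation. acc=(acc<<6)|0x01=0x25F41
Completed: cp=U+25F41 (starts at byte 11)
Byte[15]=69: 1-byte ASCII. cp=U+0069

Answer: 0 4 8 9 11 15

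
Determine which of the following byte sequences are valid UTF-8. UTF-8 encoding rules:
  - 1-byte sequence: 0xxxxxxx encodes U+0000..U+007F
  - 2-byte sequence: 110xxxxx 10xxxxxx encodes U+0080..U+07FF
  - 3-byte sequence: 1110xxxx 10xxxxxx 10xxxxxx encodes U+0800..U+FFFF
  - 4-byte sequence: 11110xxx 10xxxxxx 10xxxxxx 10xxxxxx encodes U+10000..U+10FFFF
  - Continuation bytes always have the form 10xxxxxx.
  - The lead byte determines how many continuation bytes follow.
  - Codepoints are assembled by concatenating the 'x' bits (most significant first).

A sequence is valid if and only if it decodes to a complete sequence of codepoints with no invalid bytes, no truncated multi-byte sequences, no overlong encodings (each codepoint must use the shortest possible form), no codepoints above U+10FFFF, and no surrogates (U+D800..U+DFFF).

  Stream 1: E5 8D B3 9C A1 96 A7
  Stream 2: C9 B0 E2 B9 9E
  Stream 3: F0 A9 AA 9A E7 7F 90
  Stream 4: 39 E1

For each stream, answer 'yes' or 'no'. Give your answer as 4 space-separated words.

Stream 1: error at byte offset 3. INVALID
Stream 2: decodes cleanly. VALID
Stream 3: error at byte offset 5. INVALID
Stream 4: error at byte offset 2. INVALID

Answer: no yes no no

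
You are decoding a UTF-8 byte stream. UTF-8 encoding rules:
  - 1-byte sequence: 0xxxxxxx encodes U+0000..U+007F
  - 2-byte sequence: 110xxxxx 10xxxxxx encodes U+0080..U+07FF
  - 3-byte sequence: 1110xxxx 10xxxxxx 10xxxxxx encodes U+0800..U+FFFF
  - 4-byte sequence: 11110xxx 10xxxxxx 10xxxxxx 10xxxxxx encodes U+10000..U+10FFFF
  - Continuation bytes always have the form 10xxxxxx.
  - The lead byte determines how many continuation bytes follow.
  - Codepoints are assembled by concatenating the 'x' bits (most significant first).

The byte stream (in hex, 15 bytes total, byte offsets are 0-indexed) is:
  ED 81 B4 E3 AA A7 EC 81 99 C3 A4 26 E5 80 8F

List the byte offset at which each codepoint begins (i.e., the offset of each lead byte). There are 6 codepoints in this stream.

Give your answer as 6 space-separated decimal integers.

Answer: 0 3 6 9 11 12

Derivation:
Byte[0]=ED: 3-byte lead, need 2 cont bytes. acc=0xD
Byte[1]=81: continuation. acc=(acc<<6)|0x01=0x341
Byte[2]=B4: continuation. acc=(acc<<6)|0x34=0xD074
Completed: cp=U+D074 (starts at byte 0)
Byte[3]=E3: 3-byte lead, need 2 cont bytes. acc=0x3
Byte[4]=AA: continuation. acc=(acc<<6)|0x2A=0xEA
Byte[5]=A7: continuation. acc=(acc<<6)|0x27=0x3AA7
Completed: cp=U+3AA7 (starts at byte 3)
Byte[6]=EC: 3-byte lead, need 2 cont bytes. acc=0xC
Byte[7]=81: continuation. acc=(acc<<6)|0x01=0x301
Byte[8]=99: continuation. acc=(acc<<6)|0x19=0xC059
Completed: cp=U+C059 (starts at byte 6)
Byte[9]=C3: 2-byte lead, need 1 cont bytes. acc=0x3
Byte[10]=A4: continuation. acc=(acc<<6)|0x24=0xE4
Completed: cp=U+00E4 (starts at byte 9)
Byte[11]=26: 1-byte ASCII. cp=U+0026
Byte[12]=E5: 3-byte lead, need 2 cont bytes. acc=0x5
Byte[13]=80: continuation. acc=(acc<<6)|0x00=0x140
Byte[14]=8F: continuation. acc=(acc<<6)|0x0F=0x500F
Completed: cp=U+500F (starts at byte 12)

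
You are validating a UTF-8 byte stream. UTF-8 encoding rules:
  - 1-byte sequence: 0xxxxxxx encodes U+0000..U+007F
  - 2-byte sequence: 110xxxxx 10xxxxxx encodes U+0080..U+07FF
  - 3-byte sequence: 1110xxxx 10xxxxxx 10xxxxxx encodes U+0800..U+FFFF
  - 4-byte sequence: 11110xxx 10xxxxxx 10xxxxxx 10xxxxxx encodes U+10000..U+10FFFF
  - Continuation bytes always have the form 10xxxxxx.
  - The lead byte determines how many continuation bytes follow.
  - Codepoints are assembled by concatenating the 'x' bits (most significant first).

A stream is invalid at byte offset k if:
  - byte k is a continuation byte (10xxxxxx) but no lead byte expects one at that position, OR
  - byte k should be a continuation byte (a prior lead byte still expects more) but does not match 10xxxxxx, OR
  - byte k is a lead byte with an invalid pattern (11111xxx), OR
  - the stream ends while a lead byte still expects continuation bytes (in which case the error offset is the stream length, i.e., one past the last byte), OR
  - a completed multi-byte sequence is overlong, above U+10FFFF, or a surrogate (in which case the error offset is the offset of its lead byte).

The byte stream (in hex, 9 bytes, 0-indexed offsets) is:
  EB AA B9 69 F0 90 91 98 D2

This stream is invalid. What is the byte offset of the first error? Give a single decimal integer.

Answer: 9

Derivation:
Byte[0]=EB: 3-byte lead, need 2 cont bytes. acc=0xB
Byte[1]=AA: continuation. acc=(acc<<6)|0x2A=0x2EA
Byte[2]=B9: continuation. acc=(acc<<6)|0x39=0xBAB9
Completed: cp=U+BAB9 (starts at byte 0)
Byte[3]=69: 1-byte ASCII. cp=U+0069
Byte[4]=F0: 4-byte lead, need 3 cont bytes. acc=0x0
Byte[5]=90: continuation. acc=(acc<<6)|0x10=0x10
Byte[6]=91: continuation. acc=(acc<<6)|0x11=0x411
Byte[7]=98: continuation. acc=(acc<<6)|0x18=0x10458
Completed: cp=U+10458 (starts at byte 4)
Byte[8]=D2: 2-byte lead, need 1 cont bytes. acc=0x12
Byte[9]: stream ended, expected continuation. INVALID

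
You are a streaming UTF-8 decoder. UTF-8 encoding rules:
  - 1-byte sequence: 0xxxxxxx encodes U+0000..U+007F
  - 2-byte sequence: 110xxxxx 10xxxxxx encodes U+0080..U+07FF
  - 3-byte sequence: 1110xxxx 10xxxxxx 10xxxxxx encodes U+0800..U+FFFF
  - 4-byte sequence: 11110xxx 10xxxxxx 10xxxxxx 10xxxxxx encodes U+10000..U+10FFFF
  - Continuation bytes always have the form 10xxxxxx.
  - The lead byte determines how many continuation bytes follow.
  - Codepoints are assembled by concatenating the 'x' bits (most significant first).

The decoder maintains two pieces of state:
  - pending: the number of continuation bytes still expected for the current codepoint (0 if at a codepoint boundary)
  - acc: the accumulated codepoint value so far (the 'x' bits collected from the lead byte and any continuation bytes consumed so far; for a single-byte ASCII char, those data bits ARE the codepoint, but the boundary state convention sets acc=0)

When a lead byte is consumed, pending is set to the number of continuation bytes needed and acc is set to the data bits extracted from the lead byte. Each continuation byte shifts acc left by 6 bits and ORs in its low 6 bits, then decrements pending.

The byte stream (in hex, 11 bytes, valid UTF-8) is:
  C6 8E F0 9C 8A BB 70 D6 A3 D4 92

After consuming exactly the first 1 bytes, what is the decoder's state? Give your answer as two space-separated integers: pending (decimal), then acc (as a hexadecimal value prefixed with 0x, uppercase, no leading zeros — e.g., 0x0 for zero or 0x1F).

Byte[0]=C6: 2-byte lead. pending=1, acc=0x6

Answer: 1 0x6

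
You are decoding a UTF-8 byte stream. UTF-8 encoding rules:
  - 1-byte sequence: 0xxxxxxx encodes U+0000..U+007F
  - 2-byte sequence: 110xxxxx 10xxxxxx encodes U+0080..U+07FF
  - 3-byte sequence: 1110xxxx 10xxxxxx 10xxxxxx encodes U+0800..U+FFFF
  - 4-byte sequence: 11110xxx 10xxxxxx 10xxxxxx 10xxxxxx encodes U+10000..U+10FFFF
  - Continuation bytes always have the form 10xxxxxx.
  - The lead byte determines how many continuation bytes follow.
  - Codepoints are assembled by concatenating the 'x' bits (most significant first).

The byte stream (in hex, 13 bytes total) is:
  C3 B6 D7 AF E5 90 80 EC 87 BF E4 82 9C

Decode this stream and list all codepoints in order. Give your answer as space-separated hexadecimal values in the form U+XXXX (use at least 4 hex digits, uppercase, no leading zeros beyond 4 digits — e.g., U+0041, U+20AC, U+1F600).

Byte[0]=C3: 2-byte lead, need 1 cont bytes. acc=0x3
Byte[1]=B6: continuation. acc=(acc<<6)|0x36=0xF6
Completed: cp=U+00F6 (starts at byte 0)
Byte[2]=D7: 2-byte lead, need 1 cont bytes. acc=0x17
Byte[3]=AF: continuation. acc=(acc<<6)|0x2F=0x5EF
Completed: cp=U+05EF (starts at byte 2)
Byte[4]=E5: 3-byte lead, need 2 cont bytes. acc=0x5
Byte[5]=90: continuation. acc=(acc<<6)|0x10=0x150
Byte[6]=80: continuation. acc=(acc<<6)|0x00=0x5400
Completed: cp=U+5400 (starts at byte 4)
Byte[7]=EC: 3-byte lead, need 2 cont bytes. acc=0xC
Byte[8]=87: continuation. acc=(acc<<6)|0x07=0x307
Byte[9]=BF: continuation. acc=(acc<<6)|0x3F=0xC1FF
Completed: cp=U+C1FF (starts at byte 7)
Byte[10]=E4: 3-byte lead, need 2 cont bytes. acc=0x4
Byte[11]=82: continuation. acc=(acc<<6)|0x02=0x102
Byte[12]=9C: continuation. acc=(acc<<6)|0x1C=0x409C
Completed: cp=U+409C (starts at byte 10)

Answer: U+00F6 U+05EF U+5400 U+C1FF U+409C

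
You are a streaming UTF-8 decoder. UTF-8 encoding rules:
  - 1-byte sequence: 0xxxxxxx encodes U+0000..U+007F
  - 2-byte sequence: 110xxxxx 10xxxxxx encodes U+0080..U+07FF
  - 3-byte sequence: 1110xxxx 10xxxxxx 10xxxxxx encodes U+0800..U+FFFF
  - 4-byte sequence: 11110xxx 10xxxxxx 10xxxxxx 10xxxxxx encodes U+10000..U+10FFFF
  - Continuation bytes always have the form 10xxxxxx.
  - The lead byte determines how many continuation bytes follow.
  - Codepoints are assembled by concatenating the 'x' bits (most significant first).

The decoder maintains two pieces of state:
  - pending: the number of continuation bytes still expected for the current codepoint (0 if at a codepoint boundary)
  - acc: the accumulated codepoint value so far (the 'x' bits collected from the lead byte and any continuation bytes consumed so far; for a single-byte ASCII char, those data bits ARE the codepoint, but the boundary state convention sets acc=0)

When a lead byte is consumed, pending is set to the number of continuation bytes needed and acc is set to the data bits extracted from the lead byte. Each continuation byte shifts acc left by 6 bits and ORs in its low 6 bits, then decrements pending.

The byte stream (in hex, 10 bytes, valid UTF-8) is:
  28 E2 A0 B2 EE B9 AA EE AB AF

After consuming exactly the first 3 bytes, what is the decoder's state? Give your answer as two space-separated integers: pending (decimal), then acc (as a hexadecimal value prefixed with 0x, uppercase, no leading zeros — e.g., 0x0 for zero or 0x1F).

Byte[0]=28: 1-byte. pending=0, acc=0x0
Byte[1]=E2: 3-byte lead. pending=2, acc=0x2
Byte[2]=A0: continuation. acc=(acc<<6)|0x20=0xA0, pending=1

Answer: 1 0xA0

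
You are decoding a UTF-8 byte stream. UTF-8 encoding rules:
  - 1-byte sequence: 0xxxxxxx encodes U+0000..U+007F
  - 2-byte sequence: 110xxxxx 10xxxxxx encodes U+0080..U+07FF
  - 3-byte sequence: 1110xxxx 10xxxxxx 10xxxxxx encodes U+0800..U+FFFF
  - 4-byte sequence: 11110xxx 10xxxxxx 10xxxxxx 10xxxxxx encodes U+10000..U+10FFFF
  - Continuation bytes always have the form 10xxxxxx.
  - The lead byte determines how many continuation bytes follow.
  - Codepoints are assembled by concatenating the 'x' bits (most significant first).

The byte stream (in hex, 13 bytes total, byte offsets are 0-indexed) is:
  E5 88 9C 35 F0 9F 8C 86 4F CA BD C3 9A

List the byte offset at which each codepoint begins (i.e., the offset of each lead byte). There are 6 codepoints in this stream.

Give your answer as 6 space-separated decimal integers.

Answer: 0 3 4 8 9 11

Derivation:
Byte[0]=E5: 3-byte lead, need 2 cont bytes. acc=0x5
Byte[1]=88: continuation. acc=(acc<<6)|0x08=0x148
Byte[2]=9C: continuation. acc=(acc<<6)|0x1C=0x521C
Completed: cp=U+521C (starts at byte 0)
Byte[3]=35: 1-byte ASCII. cp=U+0035
Byte[4]=F0: 4-byte lead, need 3 cont bytes. acc=0x0
Byte[5]=9F: continuation. acc=(acc<<6)|0x1F=0x1F
Byte[6]=8C: continuation. acc=(acc<<6)|0x0C=0x7CC
Byte[7]=86: continuation. acc=(acc<<6)|0x06=0x1F306
Completed: cp=U+1F306 (starts at byte 4)
Byte[8]=4F: 1-byte ASCII. cp=U+004F
Byte[9]=CA: 2-byte lead, need 1 cont bytes. acc=0xA
Byte[10]=BD: continuation. acc=(acc<<6)|0x3D=0x2BD
Completed: cp=U+02BD (starts at byte 9)
Byte[11]=C3: 2-byte lead, need 1 cont bytes. acc=0x3
Byte[12]=9A: continuation. acc=(acc<<6)|0x1A=0xDA
Completed: cp=U+00DA (starts at byte 11)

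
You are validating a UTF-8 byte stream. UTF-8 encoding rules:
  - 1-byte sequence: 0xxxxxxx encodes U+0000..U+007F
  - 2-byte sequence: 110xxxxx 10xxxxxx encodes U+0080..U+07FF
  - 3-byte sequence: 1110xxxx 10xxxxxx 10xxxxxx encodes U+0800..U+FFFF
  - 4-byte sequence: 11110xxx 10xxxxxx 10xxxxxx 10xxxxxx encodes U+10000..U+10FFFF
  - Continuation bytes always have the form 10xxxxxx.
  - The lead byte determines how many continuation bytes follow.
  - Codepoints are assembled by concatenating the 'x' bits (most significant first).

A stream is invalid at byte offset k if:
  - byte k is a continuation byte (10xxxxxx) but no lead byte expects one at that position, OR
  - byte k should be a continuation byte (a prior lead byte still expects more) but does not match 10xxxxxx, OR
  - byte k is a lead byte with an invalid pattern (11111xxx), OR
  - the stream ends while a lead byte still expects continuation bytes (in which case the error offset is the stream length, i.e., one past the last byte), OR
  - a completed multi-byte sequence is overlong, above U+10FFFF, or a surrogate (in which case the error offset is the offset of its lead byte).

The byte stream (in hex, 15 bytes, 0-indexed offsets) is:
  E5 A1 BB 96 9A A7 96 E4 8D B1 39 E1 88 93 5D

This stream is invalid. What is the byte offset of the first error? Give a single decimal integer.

Byte[0]=E5: 3-byte lead, need 2 cont bytes. acc=0x5
Byte[1]=A1: continuation. acc=(acc<<6)|0x21=0x161
Byte[2]=BB: continuation. acc=(acc<<6)|0x3B=0x587B
Completed: cp=U+587B (starts at byte 0)
Byte[3]=96: INVALID lead byte (not 0xxx/110x/1110/11110)

Answer: 3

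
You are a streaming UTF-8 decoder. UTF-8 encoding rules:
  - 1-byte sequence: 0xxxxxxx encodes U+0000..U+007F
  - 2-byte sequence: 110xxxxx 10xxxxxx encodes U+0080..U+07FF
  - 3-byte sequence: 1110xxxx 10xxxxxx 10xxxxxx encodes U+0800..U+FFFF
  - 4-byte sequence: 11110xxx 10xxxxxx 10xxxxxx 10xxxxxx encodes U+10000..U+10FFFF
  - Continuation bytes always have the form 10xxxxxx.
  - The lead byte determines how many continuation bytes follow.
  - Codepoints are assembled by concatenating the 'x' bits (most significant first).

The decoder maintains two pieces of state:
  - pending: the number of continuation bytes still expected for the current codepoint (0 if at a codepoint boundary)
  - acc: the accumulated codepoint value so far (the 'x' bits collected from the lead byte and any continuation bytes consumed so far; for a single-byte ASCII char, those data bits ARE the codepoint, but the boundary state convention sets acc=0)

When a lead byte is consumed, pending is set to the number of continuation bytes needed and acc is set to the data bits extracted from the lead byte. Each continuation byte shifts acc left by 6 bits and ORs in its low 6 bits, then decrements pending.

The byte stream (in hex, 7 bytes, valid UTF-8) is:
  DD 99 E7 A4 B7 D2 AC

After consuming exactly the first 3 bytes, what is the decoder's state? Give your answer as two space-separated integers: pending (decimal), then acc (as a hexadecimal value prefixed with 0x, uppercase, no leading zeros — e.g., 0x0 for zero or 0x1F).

Byte[0]=DD: 2-byte lead. pending=1, acc=0x1D
Byte[1]=99: continuation. acc=(acc<<6)|0x19=0x759, pending=0
Byte[2]=E7: 3-byte lead. pending=2, acc=0x7

Answer: 2 0x7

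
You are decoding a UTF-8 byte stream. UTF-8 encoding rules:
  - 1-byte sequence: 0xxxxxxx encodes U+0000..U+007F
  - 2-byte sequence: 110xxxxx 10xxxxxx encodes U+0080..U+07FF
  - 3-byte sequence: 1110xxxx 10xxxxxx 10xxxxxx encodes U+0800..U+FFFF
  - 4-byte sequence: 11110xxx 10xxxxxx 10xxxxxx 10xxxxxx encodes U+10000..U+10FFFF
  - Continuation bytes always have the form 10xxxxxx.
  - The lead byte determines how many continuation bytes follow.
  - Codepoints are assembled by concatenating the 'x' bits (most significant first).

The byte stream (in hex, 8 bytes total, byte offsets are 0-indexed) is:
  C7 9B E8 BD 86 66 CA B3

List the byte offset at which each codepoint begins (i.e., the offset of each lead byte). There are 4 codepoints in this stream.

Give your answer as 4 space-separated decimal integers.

Byte[0]=C7: 2-byte lead, need 1 cont bytes. acc=0x7
Byte[1]=9B: continuation. acc=(acc<<6)|0x1B=0x1DB
Completed: cp=U+01DB (starts at byte 0)
Byte[2]=E8: 3-byte lead, need 2 cont bytes. acc=0x8
Byte[3]=BD: continuation. acc=(acc<<6)|0x3D=0x23D
Byte[4]=86: continuation. acc=(acc<<6)|0x06=0x8F46
Completed: cp=U+8F46 (starts at byte 2)
Byte[5]=66: 1-byte ASCII. cp=U+0066
Byte[6]=CA: 2-byte lead, need 1 cont bytes. acc=0xA
Byte[7]=B3: continuation. acc=(acc<<6)|0x33=0x2B3
Completed: cp=U+02B3 (starts at byte 6)

Answer: 0 2 5 6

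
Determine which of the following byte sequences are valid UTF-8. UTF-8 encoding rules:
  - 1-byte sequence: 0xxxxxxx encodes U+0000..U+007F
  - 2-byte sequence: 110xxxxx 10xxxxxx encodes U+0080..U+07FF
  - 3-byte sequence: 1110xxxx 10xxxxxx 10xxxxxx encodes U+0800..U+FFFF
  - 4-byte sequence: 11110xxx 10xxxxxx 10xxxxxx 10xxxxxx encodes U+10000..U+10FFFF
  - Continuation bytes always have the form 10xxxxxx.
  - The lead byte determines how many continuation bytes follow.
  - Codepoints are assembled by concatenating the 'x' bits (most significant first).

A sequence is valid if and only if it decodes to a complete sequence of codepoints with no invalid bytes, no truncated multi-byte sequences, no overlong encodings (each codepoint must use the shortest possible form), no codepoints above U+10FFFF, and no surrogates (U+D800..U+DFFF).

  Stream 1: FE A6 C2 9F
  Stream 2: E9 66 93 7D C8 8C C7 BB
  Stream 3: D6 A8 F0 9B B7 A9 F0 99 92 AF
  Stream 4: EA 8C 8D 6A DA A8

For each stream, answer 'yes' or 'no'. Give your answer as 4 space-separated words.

Stream 1: error at byte offset 0. INVALID
Stream 2: error at byte offset 1. INVALID
Stream 3: decodes cleanly. VALID
Stream 4: decodes cleanly. VALID

Answer: no no yes yes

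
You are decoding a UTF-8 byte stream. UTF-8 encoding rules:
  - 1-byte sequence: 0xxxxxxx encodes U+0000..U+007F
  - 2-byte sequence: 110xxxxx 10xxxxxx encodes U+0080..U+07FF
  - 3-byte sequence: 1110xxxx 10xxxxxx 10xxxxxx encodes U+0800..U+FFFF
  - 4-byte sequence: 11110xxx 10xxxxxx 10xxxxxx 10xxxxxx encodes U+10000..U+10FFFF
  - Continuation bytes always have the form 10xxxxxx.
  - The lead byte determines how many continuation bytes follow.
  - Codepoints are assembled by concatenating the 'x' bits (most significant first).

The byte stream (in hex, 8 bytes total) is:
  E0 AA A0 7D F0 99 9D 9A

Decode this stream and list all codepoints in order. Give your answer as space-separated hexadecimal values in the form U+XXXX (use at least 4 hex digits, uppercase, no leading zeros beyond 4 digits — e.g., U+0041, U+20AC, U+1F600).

Byte[0]=E0: 3-byte lead, need 2 cont bytes. acc=0x0
Byte[1]=AA: continuation. acc=(acc<<6)|0x2A=0x2A
Byte[2]=A0: continuation. acc=(acc<<6)|0x20=0xAA0
Completed: cp=U+0AA0 (starts at byte 0)
Byte[3]=7D: 1-byte ASCII. cp=U+007D
Byte[4]=F0: 4-byte lead, need 3 cont bytes. acc=0x0
Byte[5]=99: continuation. acc=(acc<<6)|0x19=0x19
Byte[6]=9D: continuation. acc=(acc<<6)|0x1D=0x65D
Byte[7]=9A: continuation. acc=(acc<<6)|0x1A=0x1975A
Completed: cp=U+1975A (starts at byte 4)

Answer: U+0AA0 U+007D U+1975A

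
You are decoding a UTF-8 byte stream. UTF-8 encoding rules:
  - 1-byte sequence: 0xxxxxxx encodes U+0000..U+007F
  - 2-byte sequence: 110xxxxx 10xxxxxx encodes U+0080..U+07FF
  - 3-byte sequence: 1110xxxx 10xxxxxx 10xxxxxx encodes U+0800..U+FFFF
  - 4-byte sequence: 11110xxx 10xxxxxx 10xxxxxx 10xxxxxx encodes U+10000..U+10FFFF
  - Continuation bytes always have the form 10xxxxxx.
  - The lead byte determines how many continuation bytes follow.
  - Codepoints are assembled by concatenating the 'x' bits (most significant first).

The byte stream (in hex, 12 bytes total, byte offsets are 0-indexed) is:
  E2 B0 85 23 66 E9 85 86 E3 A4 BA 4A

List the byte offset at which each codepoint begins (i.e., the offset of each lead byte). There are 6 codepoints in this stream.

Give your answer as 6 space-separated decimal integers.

Answer: 0 3 4 5 8 11

Derivation:
Byte[0]=E2: 3-byte lead, need 2 cont bytes. acc=0x2
Byte[1]=B0: continuation. acc=(acc<<6)|0x30=0xB0
Byte[2]=85: continuation. acc=(acc<<6)|0x05=0x2C05
Completed: cp=U+2C05 (starts at byte 0)
Byte[3]=23: 1-byte ASCII. cp=U+0023
Byte[4]=66: 1-byte ASCII. cp=U+0066
Byte[5]=E9: 3-byte lead, need 2 cont bytes. acc=0x9
Byte[6]=85: continuation. acc=(acc<<6)|0x05=0x245
Byte[7]=86: continuation. acc=(acc<<6)|0x06=0x9146
Completed: cp=U+9146 (starts at byte 5)
Byte[8]=E3: 3-byte lead, need 2 cont bytes. acc=0x3
Byte[9]=A4: continuation. acc=(acc<<6)|0x24=0xE4
Byte[10]=BA: continuation. acc=(acc<<6)|0x3A=0x393A
Completed: cp=U+393A (starts at byte 8)
Byte[11]=4A: 1-byte ASCII. cp=U+004A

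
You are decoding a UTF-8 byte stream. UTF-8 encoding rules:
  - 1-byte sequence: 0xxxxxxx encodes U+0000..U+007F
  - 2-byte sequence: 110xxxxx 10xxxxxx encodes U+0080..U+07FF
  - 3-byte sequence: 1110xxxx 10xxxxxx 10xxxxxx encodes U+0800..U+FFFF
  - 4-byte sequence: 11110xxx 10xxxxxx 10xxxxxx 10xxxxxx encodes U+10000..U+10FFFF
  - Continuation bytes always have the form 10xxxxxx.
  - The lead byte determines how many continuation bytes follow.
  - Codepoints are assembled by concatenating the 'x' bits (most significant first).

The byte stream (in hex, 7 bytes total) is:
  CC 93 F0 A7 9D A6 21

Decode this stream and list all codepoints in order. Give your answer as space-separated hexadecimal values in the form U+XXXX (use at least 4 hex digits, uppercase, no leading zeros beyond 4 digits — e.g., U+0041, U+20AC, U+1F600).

Answer: U+0313 U+27766 U+0021

Derivation:
Byte[0]=CC: 2-byte lead, need 1 cont bytes. acc=0xC
Byte[1]=93: continuation. acc=(acc<<6)|0x13=0x313
Completed: cp=U+0313 (starts at byte 0)
Byte[2]=F0: 4-byte lead, need 3 cont bytes. acc=0x0
Byte[3]=A7: continuation. acc=(acc<<6)|0x27=0x27
Byte[4]=9D: continuation. acc=(acc<<6)|0x1D=0x9DD
Byte[5]=A6: continuation. acc=(acc<<6)|0x26=0x27766
Completed: cp=U+27766 (starts at byte 2)
Byte[6]=21: 1-byte ASCII. cp=U+0021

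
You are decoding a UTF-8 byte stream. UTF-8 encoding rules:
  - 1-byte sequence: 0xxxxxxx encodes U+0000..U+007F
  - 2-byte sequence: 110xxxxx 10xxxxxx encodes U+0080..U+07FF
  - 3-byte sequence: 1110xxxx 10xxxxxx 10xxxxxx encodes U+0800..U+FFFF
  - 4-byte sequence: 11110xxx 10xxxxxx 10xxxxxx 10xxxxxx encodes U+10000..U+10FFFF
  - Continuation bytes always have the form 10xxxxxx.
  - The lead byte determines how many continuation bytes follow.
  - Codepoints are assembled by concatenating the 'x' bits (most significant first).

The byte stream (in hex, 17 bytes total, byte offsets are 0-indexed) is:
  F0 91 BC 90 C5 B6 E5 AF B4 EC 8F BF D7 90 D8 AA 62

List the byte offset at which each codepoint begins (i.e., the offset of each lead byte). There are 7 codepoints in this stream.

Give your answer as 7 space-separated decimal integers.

Answer: 0 4 6 9 12 14 16

Derivation:
Byte[0]=F0: 4-byte lead, need 3 cont bytes. acc=0x0
Byte[1]=91: continuation. acc=(acc<<6)|0x11=0x11
Byte[2]=BC: continuation. acc=(acc<<6)|0x3C=0x47C
Byte[3]=90: continuation. acc=(acc<<6)|0x10=0x11F10
Completed: cp=U+11F10 (starts at byte 0)
Byte[4]=C5: 2-byte lead, need 1 cont bytes. acc=0x5
Byte[5]=B6: continuation. acc=(acc<<6)|0x36=0x176
Completed: cp=U+0176 (starts at byte 4)
Byte[6]=E5: 3-byte lead, need 2 cont bytes. acc=0x5
Byte[7]=AF: continuation. acc=(acc<<6)|0x2F=0x16F
Byte[8]=B4: continuation. acc=(acc<<6)|0x34=0x5BF4
Completed: cp=U+5BF4 (starts at byte 6)
Byte[9]=EC: 3-byte lead, need 2 cont bytes. acc=0xC
Byte[10]=8F: continuation. acc=(acc<<6)|0x0F=0x30F
Byte[11]=BF: continuation. acc=(acc<<6)|0x3F=0xC3FF
Completed: cp=U+C3FF (starts at byte 9)
Byte[12]=D7: 2-byte lead, need 1 cont bytes. acc=0x17
Byte[13]=90: continuation. acc=(acc<<6)|0x10=0x5D0
Completed: cp=U+05D0 (starts at byte 12)
Byte[14]=D8: 2-byte lead, need 1 cont bytes. acc=0x18
Byte[15]=AA: continuation. acc=(acc<<6)|0x2A=0x62A
Completed: cp=U+062A (starts at byte 14)
Byte[16]=62: 1-byte ASCII. cp=U+0062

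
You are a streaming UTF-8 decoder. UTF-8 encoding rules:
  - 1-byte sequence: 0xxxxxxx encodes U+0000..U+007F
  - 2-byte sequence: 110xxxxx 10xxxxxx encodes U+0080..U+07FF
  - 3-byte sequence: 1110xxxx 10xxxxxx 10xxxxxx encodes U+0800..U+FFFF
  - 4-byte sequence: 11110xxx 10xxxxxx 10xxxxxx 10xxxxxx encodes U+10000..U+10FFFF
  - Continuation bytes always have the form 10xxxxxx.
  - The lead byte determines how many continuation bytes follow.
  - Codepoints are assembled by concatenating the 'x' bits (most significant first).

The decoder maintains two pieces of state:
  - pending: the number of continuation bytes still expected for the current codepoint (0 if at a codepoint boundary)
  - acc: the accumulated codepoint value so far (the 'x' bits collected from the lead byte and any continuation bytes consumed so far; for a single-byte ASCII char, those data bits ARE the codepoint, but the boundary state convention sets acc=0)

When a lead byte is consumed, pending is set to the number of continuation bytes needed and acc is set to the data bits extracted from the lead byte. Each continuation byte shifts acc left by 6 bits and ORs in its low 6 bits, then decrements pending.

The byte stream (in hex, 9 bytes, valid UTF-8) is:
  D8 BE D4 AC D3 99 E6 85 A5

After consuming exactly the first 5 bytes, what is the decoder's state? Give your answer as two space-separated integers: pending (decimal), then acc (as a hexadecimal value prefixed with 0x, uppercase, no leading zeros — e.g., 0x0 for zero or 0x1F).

Byte[0]=D8: 2-byte lead. pending=1, acc=0x18
Byte[1]=BE: continuation. acc=(acc<<6)|0x3E=0x63E, pending=0
Byte[2]=D4: 2-byte lead. pending=1, acc=0x14
Byte[3]=AC: continuation. acc=(acc<<6)|0x2C=0x52C, pending=0
Byte[4]=D3: 2-byte lead. pending=1, acc=0x13

Answer: 1 0x13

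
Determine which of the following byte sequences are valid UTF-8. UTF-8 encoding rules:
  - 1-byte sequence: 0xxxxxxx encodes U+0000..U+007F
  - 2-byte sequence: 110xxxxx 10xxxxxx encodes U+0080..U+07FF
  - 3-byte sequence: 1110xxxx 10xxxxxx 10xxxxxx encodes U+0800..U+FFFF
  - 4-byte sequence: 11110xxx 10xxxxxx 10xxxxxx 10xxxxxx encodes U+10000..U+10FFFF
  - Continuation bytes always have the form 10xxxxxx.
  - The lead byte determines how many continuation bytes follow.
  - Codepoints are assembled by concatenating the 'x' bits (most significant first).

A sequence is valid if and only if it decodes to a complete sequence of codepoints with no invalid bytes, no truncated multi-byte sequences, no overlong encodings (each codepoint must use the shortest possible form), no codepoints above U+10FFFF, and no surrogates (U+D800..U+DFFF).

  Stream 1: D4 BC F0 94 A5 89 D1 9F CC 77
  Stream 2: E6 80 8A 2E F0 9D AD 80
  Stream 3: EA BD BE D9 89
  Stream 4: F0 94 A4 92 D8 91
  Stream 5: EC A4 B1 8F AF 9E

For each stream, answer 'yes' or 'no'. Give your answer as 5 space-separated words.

Stream 1: error at byte offset 9. INVALID
Stream 2: decodes cleanly. VALID
Stream 3: decodes cleanly. VALID
Stream 4: decodes cleanly. VALID
Stream 5: error at byte offset 3. INVALID

Answer: no yes yes yes no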